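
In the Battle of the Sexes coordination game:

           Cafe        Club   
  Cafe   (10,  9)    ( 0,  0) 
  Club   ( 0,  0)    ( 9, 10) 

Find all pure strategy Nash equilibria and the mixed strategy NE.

Pure NE: (Cafe, Cafe) and (Club, Club); Mixed NE: p = 0.5263, q = 0.4737

Work:
Check pure NE:
(Cafe, Cafe): (10, 9) - no unilateral deviation beneficial
(Club, Club): (9, 10) - no unilateral deviation beneficial
Mixed NE: P1 plays Cafe with p = 0.5263, P2 plays Cafe with q = 0.4737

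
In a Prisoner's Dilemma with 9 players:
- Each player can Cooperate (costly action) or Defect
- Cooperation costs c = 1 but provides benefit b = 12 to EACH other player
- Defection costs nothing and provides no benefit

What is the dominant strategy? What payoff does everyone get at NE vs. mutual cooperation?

Dominant: Defect; NE payoff = 0; Coop payoff = 95

Work:
Defect dominates (saves cost c = 1, benefit to others is external)
NE: All defect → everyone gets 0
If all cooperate: each receives (8)×12 - 1 = 95
Social dilemma: 95 > 0 but NE gives 0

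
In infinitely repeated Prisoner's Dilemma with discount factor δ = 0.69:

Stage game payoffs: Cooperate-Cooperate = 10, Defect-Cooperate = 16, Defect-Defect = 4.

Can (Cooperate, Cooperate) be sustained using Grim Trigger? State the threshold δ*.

δ* = 0.5; since δ = 0.69 ≥ 0.5, cooperation can be sustained

Work:
For Grim Trigger:
Cooperate forever: 10/(1-δ)
Defect then punished: 16 + 4·δ/(1-δ)
Need: 10/(1-δ) ≥ 16 + 4·δ/(1-δ)
Solving: δ ≥ (T-R)/(T-P) = (16-10)/(16-4) = 0.5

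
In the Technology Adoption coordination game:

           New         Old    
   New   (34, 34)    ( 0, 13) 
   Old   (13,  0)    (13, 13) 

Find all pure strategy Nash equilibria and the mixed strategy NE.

Pure NE: (New, New) and (Old, Old); Mixed NE: p = 0.3824, q = 0.3824

Work:
Check pure NE:
(New, New): (34, 34) - no unilateral deviation beneficial
(Old, Old): (13, 13) - no unilateral deviation beneficial
Mixed NE: P1 plays New with p = 0.3824, P2 plays New with q = 0.3824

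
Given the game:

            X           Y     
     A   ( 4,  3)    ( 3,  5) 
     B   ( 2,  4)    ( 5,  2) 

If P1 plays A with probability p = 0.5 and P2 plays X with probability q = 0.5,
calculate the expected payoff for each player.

E[P1] = 3.5, E[P2] = 3.5

Work:
E[P1] = p·q·π₁(A,X) + p·(1-q)·π₁(A,Y) + (1-p)·q·π₁(B,X) + (1-p)·(1-q)·π₁(B,Y)
= 0.5·0.5·4 + 0.5·0.5·3 + 0.5·0.5·2 + 0.5·0.5·5
= 3.5

E[P2] = 3.5 (similar calculation)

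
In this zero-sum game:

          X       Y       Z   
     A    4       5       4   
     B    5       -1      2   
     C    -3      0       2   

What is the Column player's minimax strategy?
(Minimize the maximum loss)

Column should play Z, value = 4

Work:
Column player minimizes Row's maximum payoff:
Column X: max payoff to Row = 5
Column Y: max payoff to Row = 5
Column Z: max payoff to Row = 4
Minimum is 4, achieved by column Z.
Minimax strategy: Z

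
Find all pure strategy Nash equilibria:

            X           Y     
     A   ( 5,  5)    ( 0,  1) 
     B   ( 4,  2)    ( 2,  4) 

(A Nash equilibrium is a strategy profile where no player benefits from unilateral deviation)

Nash equilibrium: (A, X), (B, Y)

Work:
Best responses:
  P1 vs X: payoffs [5, 4] → best response A (payoff 5)
  P1 vs Y: payoffs [0, 2] → best response B (payoff 2)
  P2 vs A: payoffs [5, 1] → best response X (payoff 5)
  P2 vs B: payoffs [2, 4] → best response Y (payoff 4)
Mutual best responses: (A,X), (B,Y) → Nash equilibria.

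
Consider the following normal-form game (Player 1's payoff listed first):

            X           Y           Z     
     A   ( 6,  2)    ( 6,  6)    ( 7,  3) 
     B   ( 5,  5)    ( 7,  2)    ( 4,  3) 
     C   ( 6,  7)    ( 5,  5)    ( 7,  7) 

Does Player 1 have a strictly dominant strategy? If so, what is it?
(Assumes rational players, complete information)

No strictly dominant strategy exists for Player 1

Work:
A strategy strictly dominates another if it gives a strictly higher payoff against every opponent action. Compare each pair of P1's strategies column-by-column:
  A vs B: [6 vs 5, 6 vs 7, 7 vs 4] → A does not strictly dominate B (column Y: 6 ≤ 7)
  A vs C: [6 vs 6, 6 vs 5, 7 vs 7] → A does not strictly dominate C (column X: 6 ≤ 6)
  B vs A: [5 vs 6, 7 vs 6, 4 vs 7] → B does not strictly dominate A (column X: 5 ≤ 6)
  B vs C: [5 vs 6, 7 vs 5, 4 vs 7] → B does not strictly dominate C (column X: 5 ≤ 6)
  C vs A: [6 vs 6, 5 vs 6, 7 vs 7] → C does not strictly dominate A (column X: 6 ≤ 6)
  C vs B: [6 vs 5, 5 vs 7, 7 vs 4] → C does not strictly dominate B (column Y: 5 ≤ 7)
No single strategy strictly dominates all others → no strictly dominant strategy.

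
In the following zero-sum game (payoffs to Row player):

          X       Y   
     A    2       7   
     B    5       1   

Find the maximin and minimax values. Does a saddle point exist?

Maximin = 2, Minimax = 5, Saddle: False

Work:
Row minimums: [2, 1] → maximin = 2
Column maximums: [5, 7] → minimax = 5
No saddle point (maximin ≠ minimax). Mixed strategy needed.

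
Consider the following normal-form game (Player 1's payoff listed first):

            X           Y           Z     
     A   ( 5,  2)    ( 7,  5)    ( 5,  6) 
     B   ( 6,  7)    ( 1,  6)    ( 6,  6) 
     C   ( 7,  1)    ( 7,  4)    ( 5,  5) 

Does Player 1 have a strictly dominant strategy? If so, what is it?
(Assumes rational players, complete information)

No strictly dominant strategy exists for Player 1

Work:
A strategy strictly dominates another if it gives a strictly higher payoff against every opponent action. Compare each pair of P1's strategies column-by-column:
  A vs B: [5 vs 6, 7 vs 1, 5 vs 6] → A does not strictly dominate B (column X: 5 ≤ 6)
  A vs C: [5 vs 7, 7 vs 7, 5 vs 5] → A does not strictly dominate C (column X: 5 ≤ 7)
  B vs A: [6 vs 5, 1 vs 7, 6 vs 5] → B does not strictly dominate A (column Y: 1 ≤ 7)
  B vs C: [6 vs 7, 1 vs 7, 6 vs 5] → B does not strictly dominate C (column X: 6 ≤ 7)
  C vs A: [7 vs 5, 7 vs 7, 5 vs 5] → C does not strictly dominate A (column Y: 7 ≤ 7)
  C vs B: [7 vs 6, 7 vs 1, 5 vs 6] → C does not strictly dominate B (column Z: 5 ≤ 6)
No single strategy strictly dominates all others → no strictly dominant strategy.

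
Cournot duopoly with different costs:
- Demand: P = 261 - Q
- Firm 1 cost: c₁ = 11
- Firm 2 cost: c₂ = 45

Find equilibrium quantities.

q₁* = 94.67, q₂* = 60.67

Work:
Reaction: q₁ = (261 - 11 - q₂)/2
Reaction: q₂ = (261 - 45 - q₁)/2
Solve simultaneously:
q₁* = (261 - 2×11 + 45)/3 = 94.67
q₂* = (261 - 2×45 + 11)/3 = 60.67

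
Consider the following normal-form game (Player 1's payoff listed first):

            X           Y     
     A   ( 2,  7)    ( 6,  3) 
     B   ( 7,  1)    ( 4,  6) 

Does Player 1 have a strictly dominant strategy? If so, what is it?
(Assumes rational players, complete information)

No strictly dominant strategy exists for Player 1

Work:
A strategy strictly dominates another if it gives a strictly higher payoff against every opponent action. Compare each pair of P1's strategies column-by-column:
  A vs B: [2 vs 7, 6 vs 4] → A does not strictly dominate B (column X: 2 ≤ 7)
  B vs A: [7 vs 2, 4 vs 6] → B does not strictly dominate A (column Y: 4 ≤ 6)
No single strategy strictly dominates all others → no strictly dominant strategy.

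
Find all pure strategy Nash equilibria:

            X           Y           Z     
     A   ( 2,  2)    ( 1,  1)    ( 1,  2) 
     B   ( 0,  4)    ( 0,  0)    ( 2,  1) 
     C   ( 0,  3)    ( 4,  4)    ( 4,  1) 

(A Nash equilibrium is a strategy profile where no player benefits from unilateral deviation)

Nash equilibrium: (A, X), (C, Y)

Work:
Best responses:
  P1 vs X: payoffs [2, 0, 0] → best response A (payoff 2)
  P1 vs Y: payoffs [1, 0, 4] → best response C (payoff 4)
  P1 vs Z: payoffs [1, 2, 4] → best response C (payoff 4)
  P2 vs A: payoffs [2, 1, 2] → best response X/Z (payoff 2)
  P2 vs B: payoffs [4, 0, 1] → best response X (payoff 4)
  P2 vs C: payoffs [3, 4, 1] → best response Y (payoff 4)
Mutual best responses: (A,X), (C,Y) → Nash equilibria.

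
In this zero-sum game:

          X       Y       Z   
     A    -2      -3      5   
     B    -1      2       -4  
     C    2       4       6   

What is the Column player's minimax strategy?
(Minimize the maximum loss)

Column should play X, value = 2

Work:
Column player minimizes Row's maximum payoff:
Column X: max payoff to Row = 2
Column Y: max payoff to Row = 4
Column Z: max payoff to Row = 6
Minimum is 2, achieved by column X.
Minimax strategy: X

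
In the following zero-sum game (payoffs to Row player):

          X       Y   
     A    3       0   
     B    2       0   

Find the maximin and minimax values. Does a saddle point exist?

Maximin = 0, Minimax = 0, Saddle: True

Work:
Row minimums: [0, 0] → maximin = 0
Column maximums: [3, 0] → minimax = 0
Saddle point exists! Game value = 0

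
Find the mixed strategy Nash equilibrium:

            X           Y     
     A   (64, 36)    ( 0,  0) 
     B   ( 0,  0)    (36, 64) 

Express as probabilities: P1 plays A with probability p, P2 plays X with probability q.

p = 0.64, q = 0.36

Work:
Find probabilities that make opponent indifferent:
P2 chooses q to make P1 indifferent between A and B
P1 chooses p to make P2 indifferent between X and Y
Mixed NE: P1 plays (A: 0.64, B: 0.36), P2 plays (X: 0.36, Y: 0.64)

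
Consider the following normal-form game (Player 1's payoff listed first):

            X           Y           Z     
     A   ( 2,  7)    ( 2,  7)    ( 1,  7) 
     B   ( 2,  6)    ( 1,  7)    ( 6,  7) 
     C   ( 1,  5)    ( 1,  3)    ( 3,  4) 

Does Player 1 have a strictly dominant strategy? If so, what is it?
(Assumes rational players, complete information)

No strictly dominant strategy exists for Player 1

Work:
A strategy strictly dominates another if it gives a strictly higher payoff against every opponent action. Compare each pair of P1's strategies column-by-column:
  A vs B: [2 vs 2, 2 vs 1, 1 vs 6] → A does not strictly dominate B (column X: 2 ≤ 2)
  A vs C: [2 vs 1, 2 vs 1, 1 vs 3] → A does not strictly dominate C (column Z: 1 ≤ 3)
  B vs A: [2 vs 2, 1 vs 2, 6 vs 1] → B does not strictly dominate A (column X: 2 ≤ 2)
  B vs C: [2 vs 1, 1 vs 1, 6 vs 3] → B does not strictly dominate C (column Y: 1 ≤ 1)
  C vs A: [1 vs 2, 1 vs 2, 3 vs 1] → C does not strictly dominate A (column X: 1 ≤ 2)
  C vs B: [1 vs 2, 1 vs 1, 3 vs 6] → C does not strictly dominate B (column X: 1 ≤ 2)
No single strategy strictly dominates all others → no strictly dominant strategy.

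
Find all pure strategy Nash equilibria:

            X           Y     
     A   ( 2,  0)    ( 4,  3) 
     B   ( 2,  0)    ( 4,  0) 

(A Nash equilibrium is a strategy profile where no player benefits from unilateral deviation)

Nash equilibrium: (A, Y), (B, X), (B, Y)

Work:
Best responses:
  P1 vs X: payoffs [2, 2] → best response A/B (payoff 2)
  P1 vs Y: payoffs [4, 4] → best response A/B (payoff 4)
  P2 vs A: payoffs [0, 3] → best response Y (payoff 3)
  P2 vs B: payoffs [0, 0] → best response X/Y (payoff 0)
Mutual best responses: (A,Y), (B,X), (B,Y) → Nash equilibria.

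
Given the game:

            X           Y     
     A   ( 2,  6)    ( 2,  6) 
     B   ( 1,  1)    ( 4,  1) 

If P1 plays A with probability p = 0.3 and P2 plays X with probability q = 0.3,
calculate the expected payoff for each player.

E[P1] = 2.77, E[P2] = 2.5

Work:
E[P1] = p·q·π₁(A,X) + p·(1-q)·π₁(A,Y) + (1-p)·q·π₁(B,X) + (1-p)·(1-q)·π₁(B,Y)
= 0.3·0.3·2 + 0.3·0.7·2 + 0.7·0.3·1 + 0.7·0.7·4
= 2.77

E[P2] = 2.5 (similar calculation)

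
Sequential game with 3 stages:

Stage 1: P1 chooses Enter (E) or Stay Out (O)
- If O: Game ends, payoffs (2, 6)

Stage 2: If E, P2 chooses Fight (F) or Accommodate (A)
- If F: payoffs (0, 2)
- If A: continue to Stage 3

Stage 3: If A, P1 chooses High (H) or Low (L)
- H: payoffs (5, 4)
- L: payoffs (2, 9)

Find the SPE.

SPE: (E, A, H); Outcome (5, 4)

Work:
Stage 3: P1 chooses H (5 vs 2)
Stage 2: P2: F->2, A->4 (anticipating H). Choose A
Stage 1: P1: O->2, E->5 (anticipating A, H). Choose E
SPE path: E -> A -> H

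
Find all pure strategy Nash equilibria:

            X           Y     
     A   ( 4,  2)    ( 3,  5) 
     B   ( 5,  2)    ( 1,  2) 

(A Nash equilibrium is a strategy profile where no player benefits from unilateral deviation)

Nash equilibrium: (A, Y), (B, X)

Work:
Best responses:
  P1 vs X: payoffs [4, 5] → best response B (payoff 5)
  P1 vs Y: payoffs [3, 1] → best response A (payoff 3)
  P2 vs A: payoffs [2, 5] → best response Y (payoff 5)
  P2 vs B: payoffs [2, 2] → best response X/Y (payoff 2)
Mutual best responses: (A,Y), (B,X) → Nash equilibria.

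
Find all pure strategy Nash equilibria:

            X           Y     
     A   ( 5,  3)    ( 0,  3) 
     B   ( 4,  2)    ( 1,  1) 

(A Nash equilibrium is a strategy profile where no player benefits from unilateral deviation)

Nash equilibrium: (A, X)

Work:
Best responses:
  P1 vs X: payoffs [5, 4] → best response A (payoff 5)
  P1 vs Y: payoffs [0, 1] → best response B (payoff 1)
  P2 vs A: payoffs [3, 3] → best response X/Y (payoff 3)
  P2 vs B: payoffs [2, 1] → best response X (payoff 2)
Mutual best responses: (A,X) → Nash equilibria.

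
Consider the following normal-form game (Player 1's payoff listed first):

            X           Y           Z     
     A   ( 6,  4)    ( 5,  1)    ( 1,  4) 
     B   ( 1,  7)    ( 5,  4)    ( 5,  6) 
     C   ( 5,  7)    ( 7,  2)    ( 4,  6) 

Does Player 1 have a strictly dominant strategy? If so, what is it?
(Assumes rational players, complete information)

No strictly dominant strategy exists for Player 1

Work:
A strategy strictly dominates another if it gives a strictly higher payoff against every opponent action. Compare each pair of P1's strategies column-by-column:
  A vs B: [6 vs 1, 5 vs 5, 1 vs 5] → A does not strictly dominate B (column Y: 5 ≤ 5)
  A vs C: [6 vs 5, 5 vs 7, 1 vs 4] → A does not strictly dominate C (column Y: 5 ≤ 7)
  B vs A: [1 vs 6, 5 vs 5, 5 vs 1] → B does not strictly dominate A (column X: 1 ≤ 6)
  B vs C: [1 vs 5, 5 vs 7, 5 vs 4] → B does not strictly dominate C (column X: 1 ≤ 5)
  C vs A: [5 vs 6, 7 vs 5, 4 vs 1] → C does not strictly dominate A (column X: 5 ≤ 6)
  C vs B: [5 vs 1, 7 vs 5, 4 vs 5] → C does not strictly dominate B (column Z: 4 ≤ 5)
No single strategy strictly dominates all others → no strictly dominant strategy.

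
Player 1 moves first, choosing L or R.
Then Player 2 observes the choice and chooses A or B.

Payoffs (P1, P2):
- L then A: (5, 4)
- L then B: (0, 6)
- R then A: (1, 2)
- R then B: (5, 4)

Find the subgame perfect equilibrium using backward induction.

P1 plays R, P2 plays B after L and B after R; Payoff (5, 4)

Work:
Backward induction:
After L: P2 chooses B → P1 gets 0
After R: P2 chooses B → P1 gets 5
P1 chooses R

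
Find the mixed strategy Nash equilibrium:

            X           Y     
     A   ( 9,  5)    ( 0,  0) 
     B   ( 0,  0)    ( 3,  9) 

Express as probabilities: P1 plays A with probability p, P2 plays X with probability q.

p = 0.6429, q = 0.25

Work:
Find probabilities that make opponent indifferent:
P2 chooses q to make P1 indifferent between A and B
P1 chooses p to make P2 indifferent between X and Y
Mixed NE: P1 plays (A: 0.6429, B: 0.3571), P2 plays (X: 0.25, Y: 0.75)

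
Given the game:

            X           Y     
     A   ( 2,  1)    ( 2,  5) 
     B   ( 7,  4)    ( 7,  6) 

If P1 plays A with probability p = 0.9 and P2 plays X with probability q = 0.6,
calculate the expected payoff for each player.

E[P1] = 2.5, E[P2] = 2.82

Work:
E[P1] = p·q·π₁(A,X) + p·(1-q)·π₁(A,Y) + (1-p)·q·π₁(B,X) + (1-p)·(1-q)·π₁(B,Y)
= 0.9·0.6·2 + 0.9·0.4·2 + 0.1·0.6·7 + 0.1·0.4·7
= 2.5

E[P2] = 2.82 (similar calculation)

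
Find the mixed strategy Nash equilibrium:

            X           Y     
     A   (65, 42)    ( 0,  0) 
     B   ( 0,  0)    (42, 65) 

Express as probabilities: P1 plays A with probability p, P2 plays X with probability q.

p = 0.6075, q = 0.3925

Work:
Find probabilities that make opponent indifferent:
P2 chooses q to make P1 indifferent between A and B
P1 chooses p to make P2 indifferent between X and Y
Mixed NE: P1 plays (A: 0.6075, B: 0.3925), P2 plays (X: 0.3925, Y: 0.6075)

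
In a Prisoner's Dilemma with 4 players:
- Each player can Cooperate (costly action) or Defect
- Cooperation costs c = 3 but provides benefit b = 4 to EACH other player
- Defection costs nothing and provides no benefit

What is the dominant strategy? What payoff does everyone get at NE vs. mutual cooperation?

Dominant: Defect; NE payoff = 0; Coop payoff = 9

Work:
Defect dominates (saves cost c = 3, benefit to others is external)
NE: All defect → everyone gets 0
If all cooperate: each receives (3)×4 - 3 = 9
Social dilemma: 9 > 0 but NE gives 0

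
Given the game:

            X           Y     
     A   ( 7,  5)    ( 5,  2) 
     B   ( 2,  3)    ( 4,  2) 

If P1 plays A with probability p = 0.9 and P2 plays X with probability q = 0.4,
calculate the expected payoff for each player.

E[P1] = 5.54, E[P2] = 3.12

Work:
E[P1] = p·q·π₁(A,X) + p·(1-q)·π₁(A,Y) + (1-p)·q·π₁(B,X) + (1-p)·(1-q)·π₁(B,Y)
= 0.9·0.4·7 + 0.9·0.6·5 + 0.1·0.4·2 + 0.1·0.6·4
= 5.54

E[P2] = 3.12 (similar calculation)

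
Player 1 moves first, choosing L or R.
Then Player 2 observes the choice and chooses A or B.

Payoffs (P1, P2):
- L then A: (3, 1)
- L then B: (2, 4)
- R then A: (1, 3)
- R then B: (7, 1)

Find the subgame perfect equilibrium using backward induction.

P1 plays L, P2 plays B after L and A after R; Payoff (2, 4)

Work:
Backward induction:
After L: P2 chooses B → P1 gets 2
After R: P2 chooses A → P1 gets 1
P1 chooses L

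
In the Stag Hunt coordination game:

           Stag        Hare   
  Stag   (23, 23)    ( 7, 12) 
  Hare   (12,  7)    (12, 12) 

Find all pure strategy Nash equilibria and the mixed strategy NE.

Pure NE: (Stag, Stag) and (Hare, Hare); Mixed NE: p = 0.3125, q = 0.3125

Work:
Check pure NE:
(Stag, Stag): (23, 23) - no unilateral deviation beneficial
(Hare, Hare): (12, 12) - no unilateral deviation beneficial
Mixed NE: P1 plays Stag with p = 0.3125, P2 plays Stag with q = 0.3125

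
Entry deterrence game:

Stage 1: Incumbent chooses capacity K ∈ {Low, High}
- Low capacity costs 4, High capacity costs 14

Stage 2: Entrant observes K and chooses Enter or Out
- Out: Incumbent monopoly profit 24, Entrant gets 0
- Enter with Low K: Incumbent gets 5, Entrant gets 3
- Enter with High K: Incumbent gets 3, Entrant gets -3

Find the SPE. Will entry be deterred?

SPE: (High, Enter|Low, Out|High); Entry deterred. Incumbent net profit = 10

Work:
After Low K: Entrant enters (3 > 0)
After High K: Entrant stays out (-3 < 0)
Incumbent: Low → 5−4=1, High → 24−14=10
Incumbent chooses High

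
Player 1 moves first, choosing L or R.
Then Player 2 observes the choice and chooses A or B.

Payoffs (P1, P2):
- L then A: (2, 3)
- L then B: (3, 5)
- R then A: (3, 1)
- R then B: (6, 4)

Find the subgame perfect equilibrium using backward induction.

P1 plays R, P2 plays B after L and B after R; Payoff (6, 4)

Work:
Backward induction:
After L: P2 chooses B → P1 gets 3
After R: P2 chooses B → P1 gets 6
P1 chooses R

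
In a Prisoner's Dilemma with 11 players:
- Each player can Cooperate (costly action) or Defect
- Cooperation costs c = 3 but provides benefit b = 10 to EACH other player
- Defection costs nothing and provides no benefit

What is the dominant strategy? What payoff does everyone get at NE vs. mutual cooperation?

Dominant: Defect; NE payoff = 0; Coop payoff = 97

Work:
Defect dominates (saves cost c = 3, benefit to others is external)
NE: All defect → everyone gets 0
If all cooperate: each receives (10)×10 - 3 = 97
Social dilemma: 97 > 0 but NE gives 0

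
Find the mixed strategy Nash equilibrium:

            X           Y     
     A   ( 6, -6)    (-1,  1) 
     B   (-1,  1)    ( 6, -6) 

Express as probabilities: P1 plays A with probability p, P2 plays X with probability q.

p = 0.5, q = 0.5

Work:
Find probabilities that make opponent indifferent:
P2 chooses q to make P1 indifferent between A and B
P1 chooses p to make P2 indifferent between X and Y
Mixed NE: P1 plays (A: 0.5, B: 0.5), P2 plays (X: 0.5, Y: 0.5)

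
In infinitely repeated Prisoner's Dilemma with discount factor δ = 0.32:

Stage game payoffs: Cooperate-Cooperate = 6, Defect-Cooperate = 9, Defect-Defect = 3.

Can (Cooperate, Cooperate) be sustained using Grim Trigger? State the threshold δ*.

δ* = 0.5; since δ = 0.32 < 0.5, cooperation cannot be sustained

Work:
For Grim Trigger:
Cooperate forever: 6/(1-δ)
Defect then punished: 9 + 3·δ/(1-δ)
Need: 6/(1-δ) ≥ 9 + 3·δ/(1-δ)
Solving: δ ≥ (T-R)/(T-P) = (9-6)/(9-3) = 0.5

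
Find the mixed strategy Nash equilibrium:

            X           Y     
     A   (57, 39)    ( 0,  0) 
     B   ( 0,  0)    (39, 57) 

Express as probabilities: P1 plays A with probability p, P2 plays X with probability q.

p = 0.5938, q = 0.4062

Work:
Find probabilities that make opponent indifferent:
P2 chooses q to make P1 indifferent between A and B
P1 chooses p to make P2 indifferent between X and Y
Mixed NE: P1 plays (A: 0.5938, B: 0.4062), P2 plays (X: 0.4062, Y: 0.5938)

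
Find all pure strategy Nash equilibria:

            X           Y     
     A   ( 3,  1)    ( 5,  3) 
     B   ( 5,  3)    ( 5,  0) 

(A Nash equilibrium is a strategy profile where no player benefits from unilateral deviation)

Nash equilibrium: (A, Y), (B, X)

Work:
Best responses:
  P1 vs X: payoffs [3, 5] → best response B (payoff 5)
  P1 vs Y: payoffs [5, 5] → best response A/B (payoff 5)
  P2 vs A: payoffs [1, 3] → best response Y (payoff 3)
  P2 vs B: payoffs [3, 0] → best response X (payoff 3)
Mutual best responses: (A,Y), (B,X) → Nash equilibria.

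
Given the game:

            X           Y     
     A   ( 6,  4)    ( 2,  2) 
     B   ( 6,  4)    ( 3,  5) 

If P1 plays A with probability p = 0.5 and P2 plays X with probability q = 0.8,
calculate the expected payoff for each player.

E[P1] = 5.3, E[P2] = 3.9

Work:
E[P1] = p·q·π₁(A,X) + p·(1-q)·π₁(A,Y) + (1-p)·q·π₁(B,X) + (1-p)·(1-q)·π₁(B,Y)
= 0.5·0.8·6 + 0.5·0.2·2 + 0.5·0.8·6 + 0.5·0.2·3
= 5.3

E[P2] = 3.9 (similar calculation)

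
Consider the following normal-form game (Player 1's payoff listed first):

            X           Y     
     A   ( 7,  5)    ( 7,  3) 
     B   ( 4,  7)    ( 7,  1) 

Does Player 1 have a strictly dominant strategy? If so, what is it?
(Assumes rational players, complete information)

No strictly dominant strategy exists for Player 1

Work:
A strategy strictly dominates another if it gives a strictly higher payoff against every opponent action. Compare each pair of P1's strategies column-by-column:
  A vs B: [7 vs 4, 7 vs 7] → A does not strictly dominate B (column Y: 7 ≤ 7)
  B vs A: [4 vs 7, 7 vs 7] → B does not strictly dominate A (column X: 4 ≤ 7)
No single strategy strictly dominates all others → no strictly dominant strategy.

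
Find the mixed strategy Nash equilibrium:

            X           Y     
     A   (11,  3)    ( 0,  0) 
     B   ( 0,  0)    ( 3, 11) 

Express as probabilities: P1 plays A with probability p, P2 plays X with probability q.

p = 0.7857, q = 0.2143

Work:
Find probabilities that make opponent indifferent:
P2 chooses q to make P1 indifferent between A and B
P1 chooses p to make P2 indifferent between X and Y
Mixed NE: P1 plays (A: 0.7857, B: 0.2143), P2 plays (X: 0.2143, Y: 0.7857)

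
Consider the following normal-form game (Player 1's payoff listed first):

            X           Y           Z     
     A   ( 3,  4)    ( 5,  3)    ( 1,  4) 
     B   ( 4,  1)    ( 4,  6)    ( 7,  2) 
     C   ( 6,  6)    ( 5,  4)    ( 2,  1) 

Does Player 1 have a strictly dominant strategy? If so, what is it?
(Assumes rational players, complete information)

No strictly dominant strategy exists for Player 1

Work:
A strategy strictly dominates another if it gives a strictly higher payoff against every opponent action. Compare each pair of P1's strategies column-by-column:
  A vs B: [3 vs 4, 5 vs 4, 1 vs 7] → A does not strictly dominate B (column X: 3 ≤ 4)
  A vs C: [3 vs 6, 5 vs 5, 1 vs 2] → A does not strictly dominate C (column X: 3 ≤ 6)
  B vs A: [4 vs 3, 4 vs 5, 7 vs 1] → B does not strictly dominate A (column Y: 4 ≤ 5)
  B vs C: [4 vs 6, 4 vs 5, 7 vs 2] → B does not strictly dominate C (column X: 4 ≤ 6)
  C vs A: [6 vs 3, 5 vs 5, 2 vs 1] → C does not strictly dominate A (column Y: 5 ≤ 5)
  C vs B: [6 vs 4, 5 vs 4, 2 vs 7] → C does not strictly dominate B (column Z: 2 ≤ 7)
No single strategy strictly dominates all others → no strictly dominant strategy.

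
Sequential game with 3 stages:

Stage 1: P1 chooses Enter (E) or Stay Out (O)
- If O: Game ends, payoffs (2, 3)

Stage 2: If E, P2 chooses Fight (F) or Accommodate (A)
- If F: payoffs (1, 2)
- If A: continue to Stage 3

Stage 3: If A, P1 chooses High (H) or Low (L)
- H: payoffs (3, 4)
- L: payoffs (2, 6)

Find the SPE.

SPE: (E, A, H); Outcome (3, 4)

Work:
Stage 3: P1 chooses H (3 vs 2)
Stage 2: P2: F->2, A->4 (anticipating H). Choose A
Stage 1: P1: O->2, E->3 (anticipating A, H). Choose E
SPE path: E -> A -> H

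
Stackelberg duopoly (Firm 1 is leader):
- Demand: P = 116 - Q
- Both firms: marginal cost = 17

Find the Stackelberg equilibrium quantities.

q₁* (leader) = 49.5, q₂* (follower) = 24.75

Work:
Follower's reaction: q₂ = (a - c - q₁)/2
Leader substitutes: π₁ = q₁·(a - q₁ - (a-c-q₁)/2 - c)
FOC: q₁* = (116 - 17)/2 = 49.50
Then: q₂* = (116 - 17 - 49.5)/2 = 24.75
Leader has first-mover advantage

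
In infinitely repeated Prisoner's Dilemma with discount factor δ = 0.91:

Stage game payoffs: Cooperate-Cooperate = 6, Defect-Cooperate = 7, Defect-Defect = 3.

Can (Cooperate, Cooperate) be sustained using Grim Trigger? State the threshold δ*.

δ* = 0.25; since δ = 0.91 ≥ 0.25, cooperation can be sustained

Work:
For Grim Trigger:
Cooperate forever: 6/(1-δ)
Defect then punished: 7 + 3·δ/(1-δ)
Need: 6/(1-δ) ≥ 7 + 3·δ/(1-δ)
Solving: δ ≥ (T-R)/(T-P) = (7-6)/(7-3) = 0.25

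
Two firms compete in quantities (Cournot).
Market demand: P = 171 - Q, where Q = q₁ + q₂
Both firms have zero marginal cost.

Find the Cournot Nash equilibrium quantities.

q₁* = q₂* = 57.0; P* = 57.0

Work:
Profit: π_i = P·q_i = (a - q_i - q_j)·q_i
FOC: ∂π_i/∂q_i = a - 2q_i - q_j = 0
Reaction function: q_i = (171 - q_j)/2
Symmetry: q* = 171/3 = 57.0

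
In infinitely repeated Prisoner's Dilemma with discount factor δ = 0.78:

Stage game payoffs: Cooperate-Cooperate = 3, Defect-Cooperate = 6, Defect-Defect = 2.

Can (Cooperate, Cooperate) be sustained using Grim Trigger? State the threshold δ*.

δ* = 0.75; since δ = 0.78 ≥ 0.75, cooperation can be sustained

Work:
For Grim Trigger:
Cooperate forever: 3/(1-δ)
Defect then punished: 6 + 2·δ/(1-δ)
Need: 3/(1-δ) ≥ 6 + 2·δ/(1-δ)
Solving: δ ≥ (T-R)/(T-P) = (6-3)/(6-2) = 0.75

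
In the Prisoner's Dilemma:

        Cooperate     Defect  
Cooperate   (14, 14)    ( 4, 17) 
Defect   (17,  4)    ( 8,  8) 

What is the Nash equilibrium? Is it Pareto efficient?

(Defect, Defect) is NE; not Pareto efficient

Work:
Defect dominates Cooperate for both players:
If P2 cooperates: Defect (17) > Cooperate (14)
If P2 defects: Defect (8) > Cooperate (4)
NE: (Defect, Defect) with payoff (8, 8)
But (Cooperate, Cooperate) = (14, 14) Pareto dominates (8, 8)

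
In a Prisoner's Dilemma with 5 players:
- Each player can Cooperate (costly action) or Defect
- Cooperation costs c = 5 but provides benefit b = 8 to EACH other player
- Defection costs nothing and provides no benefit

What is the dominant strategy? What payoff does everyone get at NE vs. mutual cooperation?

Dominant: Defect; NE payoff = 0; Coop payoff = 27

Work:
Defect dominates (saves cost c = 5, benefit to others is external)
NE: All defect → everyone gets 0
If all cooperate: each receives (4)×8 - 5 = 27
Social dilemma: 27 > 0 but NE gives 0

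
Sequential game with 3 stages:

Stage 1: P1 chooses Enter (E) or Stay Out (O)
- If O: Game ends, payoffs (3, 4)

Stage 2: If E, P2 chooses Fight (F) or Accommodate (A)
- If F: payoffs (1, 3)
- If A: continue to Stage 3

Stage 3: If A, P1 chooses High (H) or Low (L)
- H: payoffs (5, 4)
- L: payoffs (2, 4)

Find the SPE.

SPE: (E, A, H); Outcome (5, 4)

Work:
Stage 3: P1 chooses H (5 vs 2)
Stage 2: P2: F->3, A->4 (anticipating H). Choose A
Stage 1: P1: O->3, E->5 (anticipating A, H). Choose E
SPE path: E -> A -> H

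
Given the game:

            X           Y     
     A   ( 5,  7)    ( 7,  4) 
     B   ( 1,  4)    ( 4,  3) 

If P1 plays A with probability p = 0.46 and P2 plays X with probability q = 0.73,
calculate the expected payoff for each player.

E[P1] = 3.5258, E[P2] = 4.8616

Work:
E[P1] = p·q·π₁(A,X) + p·(1-q)·π₁(A,Y) + (1-p)·q·π₁(B,X) + (1-p)·(1-q)·π₁(B,Y)
= 0.46·0.73·5 + 0.46·0.27·7 + 0.54·0.73·1 + 0.54·0.27·4
= 3.5258

E[P2] = 4.8616 (similar calculation)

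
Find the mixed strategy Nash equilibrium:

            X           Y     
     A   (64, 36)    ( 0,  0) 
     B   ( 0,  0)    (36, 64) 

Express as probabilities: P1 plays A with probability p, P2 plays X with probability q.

p = 0.64, q = 0.36

Work:
Find probabilities that make opponent indifferent:
P2 chooses q to make P1 indifferent between A and B
P1 chooses p to make P2 indifferent between X and Y
Mixed NE: P1 plays (A: 0.64, B: 0.36), P2 plays (X: 0.36, Y: 0.64)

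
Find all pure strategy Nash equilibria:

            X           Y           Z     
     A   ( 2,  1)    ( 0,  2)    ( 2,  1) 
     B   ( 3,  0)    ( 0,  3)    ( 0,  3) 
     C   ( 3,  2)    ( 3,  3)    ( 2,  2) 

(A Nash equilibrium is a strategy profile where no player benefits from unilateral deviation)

Nash equilibrium: (C, Y)

Work:
Best responses:
  P1 vs X: payoffs [2, 3, 3] → best response B/C (payoff 3)
  P1 vs Y: payoffs [0, 0, 3] → best response C (payoff 3)
  P1 vs Z: payoffs [2, 0, 2] → best response A/C (payoff 2)
  P2 vs A: payoffs [1, 2, 1] → best response Y (payoff 2)
  P2 vs B: payoffs [0, 3, 3] → best response Y/Z (payoff 3)
  P2 vs C: payoffs [2, 3, 2] → best response Y (payoff 3)
Mutual best responses: (C,Y) → Nash equilibria.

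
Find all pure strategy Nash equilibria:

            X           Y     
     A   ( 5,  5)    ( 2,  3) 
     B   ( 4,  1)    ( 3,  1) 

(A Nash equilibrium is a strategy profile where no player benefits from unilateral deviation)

Nash equilibrium: (A, X), (B, Y)

Work:
Best responses:
  P1 vs X: payoffs [5, 4] → best response A (payoff 5)
  P1 vs Y: payoffs [2, 3] → best response B (payoff 3)
  P2 vs A: payoffs [5, 3] → best response X (payoff 5)
  P2 vs B: payoffs [1, 1] → best response X/Y (payoff 1)
Mutual best responses: (A,X), (B,Y) → Nash equilibria.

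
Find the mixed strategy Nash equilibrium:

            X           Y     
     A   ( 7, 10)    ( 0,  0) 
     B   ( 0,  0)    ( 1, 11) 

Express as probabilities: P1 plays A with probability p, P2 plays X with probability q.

p = 0.5238, q = 0.125

Work:
Find probabilities that make opponent indifferent:
P2 chooses q to make P1 indifferent between A and B
P1 chooses p to make P2 indifferent between X and Y
Mixed NE: P1 plays (A: 0.5238, B: 0.4762), P2 plays (X: 0.125, Y: 0.875)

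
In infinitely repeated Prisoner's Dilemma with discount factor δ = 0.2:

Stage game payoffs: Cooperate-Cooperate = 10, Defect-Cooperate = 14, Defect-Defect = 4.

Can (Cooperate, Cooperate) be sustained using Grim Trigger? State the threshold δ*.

δ* = 0.4; since δ = 0.2 < 0.4, cooperation cannot be sustained

Work:
For Grim Trigger:
Cooperate forever: 10/(1-δ)
Defect then punished: 14 + 4·δ/(1-δ)
Need: 10/(1-δ) ≥ 14 + 4·δ/(1-δ)
Solving: δ ≥ (T-R)/(T-P) = (14-10)/(14-4) = 0.4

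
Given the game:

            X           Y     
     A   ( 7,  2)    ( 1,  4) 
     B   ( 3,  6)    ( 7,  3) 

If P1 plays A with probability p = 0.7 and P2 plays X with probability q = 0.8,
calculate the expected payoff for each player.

E[P1] = 5.2, E[P2] = 3.3

Work:
E[P1] = p·q·π₁(A,X) + p·(1-q)·π₁(A,Y) + (1-p)·q·π₁(B,X) + (1-p)·(1-q)·π₁(B,Y)
= 0.7·0.8·7 + 0.7·0.2·1 + 0.3·0.8·3 + 0.3·0.2·7
= 5.2

E[P2] = 3.3 (similar calculation)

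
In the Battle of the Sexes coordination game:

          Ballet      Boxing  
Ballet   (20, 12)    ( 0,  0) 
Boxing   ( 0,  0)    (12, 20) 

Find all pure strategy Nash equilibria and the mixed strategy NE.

Pure NE: (Ballet, Ballet) and (Boxing, Boxing); Mixed NE: p = 0.625, q = 0.375

Work:
Check pure NE:
(Ballet, Ballet): (20, 12) - no unilateral deviation beneficial
(Boxing, Boxing): (12, 20) - no unilateral deviation beneficial
Mixed NE: P1 plays Ballet with p = 0.625, P2 plays Ballet with q = 0.375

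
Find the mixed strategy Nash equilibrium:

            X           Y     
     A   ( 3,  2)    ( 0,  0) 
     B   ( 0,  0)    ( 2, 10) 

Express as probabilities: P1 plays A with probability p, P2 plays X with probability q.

p = 0.8333, q = 0.4

Work:
Find probabilities that make opponent indifferent:
P2 chooses q to make P1 indifferent between A and B
P1 chooses p to make P2 indifferent between X and Y
Mixed NE: P1 plays (A: 0.8333, B: 0.1667), P2 plays (X: 0.4, Y: 0.6)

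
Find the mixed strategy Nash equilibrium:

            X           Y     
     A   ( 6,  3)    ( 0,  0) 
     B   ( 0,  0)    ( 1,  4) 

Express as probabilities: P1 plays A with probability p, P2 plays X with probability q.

p = 0.5714, q = 0.1429

Work:
Find probabilities that make opponent indifferent:
P2 chooses q to make P1 indifferent between A and B
P1 chooses p to make P2 indifferent between X and Y
Mixed NE: P1 plays (A: 0.5714, B: 0.4286), P2 plays (X: 0.1429, Y: 0.8571)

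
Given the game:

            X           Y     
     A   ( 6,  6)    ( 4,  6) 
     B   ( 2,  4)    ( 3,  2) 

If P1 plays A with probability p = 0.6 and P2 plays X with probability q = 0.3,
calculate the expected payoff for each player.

E[P1] = 3.84, E[P2] = 4.64

Work:
E[P1] = p·q·π₁(A,X) + p·(1-q)·π₁(A,Y) + (1-p)·q·π₁(B,X) + (1-p)·(1-q)·π₁(B,Y)
= 0.6·0.3·6 + 0.6·0.7·4 + 0.4·0.3·2 + 0.4·0.7·3
= 3.84

E[P2] = 4.64 (similar calculation)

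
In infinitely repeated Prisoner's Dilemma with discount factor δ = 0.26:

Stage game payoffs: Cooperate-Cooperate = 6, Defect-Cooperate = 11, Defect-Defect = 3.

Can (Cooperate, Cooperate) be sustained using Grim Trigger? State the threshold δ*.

δ* = 0.625; since δ = 0.26 < 0.625, cooperation cannot be sustained

Work:
For Grim Trigger:
Cooperate forever: 6/(1-δ)
Defect then punished: 11 + 3·δ/(1-δ)
Need: 6/(1-δ) ≥ 11 + 3·δ/(1-δ)
Solving: δ ≥ (T-R)/(T-P) = (11-6)/(11-3) = 0.625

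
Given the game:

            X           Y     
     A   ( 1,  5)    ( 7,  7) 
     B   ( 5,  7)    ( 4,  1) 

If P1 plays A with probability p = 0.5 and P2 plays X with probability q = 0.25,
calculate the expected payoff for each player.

E[P1] = 4.875, E[P2] = 4.5

Work:
E[P1] = p·q·π₁(A,X) + p·(1-q)·π₁(A,Y) + (1-p)·q·π₁(B,X) + (1-p)·(1-q)·π₁(B,Y)
= 0.5·0.25·1 + 0.5·0.75·7 + 0.5·0.25·5 + 0.5·0.75·4
= 4.875

E[P2] = 4.5 (similar calculation)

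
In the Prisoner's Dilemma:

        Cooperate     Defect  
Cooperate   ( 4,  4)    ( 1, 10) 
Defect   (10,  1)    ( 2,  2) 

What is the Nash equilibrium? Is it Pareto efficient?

(Defect, Defect) is NE; not Pareto efficient

Work:
Defect dominates Cooperate for both players:
If P2 cooperates: Defect (10) > Cooperate (4)
If P2 defects: Defect (2) > Cooperate (1)
NE: (Defect, Defect) with payoff (2, 2)
But (Cooperate, Cooperate) = (4, 4) Pareto dominates (2, 2)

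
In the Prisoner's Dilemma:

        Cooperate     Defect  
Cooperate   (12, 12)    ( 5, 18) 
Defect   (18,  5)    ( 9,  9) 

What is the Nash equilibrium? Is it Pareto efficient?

(Defect, Defect) is NE; not Pareto efficient

Work:
Defect dominates Cooperate for both players:
If P2 cooperates: Defect (18) > Cooperate (12)
If P2 defects: Defect (9) > Cooperate (5)
NE: (Defect, Defect) with payoff (9, 9)
But (Cooperate, Cooperate) = (12, 12) Pareto dominates (9, 9)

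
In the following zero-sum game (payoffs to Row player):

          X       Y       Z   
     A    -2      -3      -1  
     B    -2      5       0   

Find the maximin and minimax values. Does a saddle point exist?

Maximin = -2, Minimax = -2, Saddle: True

Work:
Row minimums: [-3, -2] → maximin = -2
Column maximums: [-2, 5, 0] → minimax = -2
Saddle point exists! Game value = -2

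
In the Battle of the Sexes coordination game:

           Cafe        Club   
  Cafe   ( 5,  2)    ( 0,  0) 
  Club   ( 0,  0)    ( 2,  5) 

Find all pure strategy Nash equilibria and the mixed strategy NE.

Pure NE: (Cafe, Cafe) and (Club, Club); Mixed NE: p = 0.7143, q = 0.2857

Work:
Check pure NE:
(Cafe, Cafe): (5, 2) - no unilateral deviation beneficial
(Club, Club): (2, 5) - no unilateral deviation beneficial
Mixed NE: P1 plays Cafe with p = 0.7143, P2 plays Cafe with q = 0.2857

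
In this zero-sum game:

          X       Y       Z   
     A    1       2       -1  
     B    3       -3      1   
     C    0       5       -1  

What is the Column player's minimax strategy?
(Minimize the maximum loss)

Column should play Z, value = 1

Work:
Column player minimizes Row's maximum payoff:
Column X: max payoff to Row = 3
Column Y: max payoff to Row = 5
Column Z: max payoff to Row = 1
Minimum is 1, achieved by column Z.
Minimax strategy: Z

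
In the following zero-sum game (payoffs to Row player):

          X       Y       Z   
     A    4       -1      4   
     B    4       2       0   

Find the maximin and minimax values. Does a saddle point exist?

Maximin = 0, Minimax = 2, Saddle: False

Work:
Row minimums: [-1, 0] → maximin = 0
Column maximums: [4, 2, 4] → minimax = 2
No saddle point (maximin ≠ minimax). Mixed strategy needed.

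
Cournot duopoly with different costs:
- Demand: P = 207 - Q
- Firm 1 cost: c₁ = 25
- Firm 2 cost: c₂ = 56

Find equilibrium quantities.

q₁* = 71.0, q₂* = 40.0

Work:
Reaction: q₁ = (207 - 25 - q₂)/2
Reaction: q₂ = (207 - 56 - q₁)/2
Solve simultaneously:
q₁* = (207 - 2×25 + 56)/3 = 71.0
q₂* = (207 - 2×56 + 25)/3 = 40.0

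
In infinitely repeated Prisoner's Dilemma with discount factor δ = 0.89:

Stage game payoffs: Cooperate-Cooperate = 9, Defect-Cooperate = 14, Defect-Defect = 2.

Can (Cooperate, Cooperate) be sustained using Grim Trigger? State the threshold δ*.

δ* = 0.4167; since δ = 0.89 ≥ 0.4167, cooperation can be sustained

Work:
For Grim Trigger:
Cooperate forever: 9/(1-δ)
Defect then punished: 14 + 2·δ/(1-δ)
Need: 9/(1-δ) ≥ 14 + 2·δ/(1-δ)
Solving: δ ≥ (T-R)/(T-P) = (14-9)/(14-2) = 0.4167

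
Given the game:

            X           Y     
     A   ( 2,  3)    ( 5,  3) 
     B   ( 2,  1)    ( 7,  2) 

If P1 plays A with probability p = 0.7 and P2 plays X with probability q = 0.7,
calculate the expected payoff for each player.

E[P1] = 3.08, E[P2] = 2.49

Work:
E[P1] = p·q·π₁(A,X) + p·(1-q)·π₁(A,Y) + (1-p)·q·π₁(B,X) + (1-p)·(1-q)·π₁(B,Y)
= 0.7·0.7·2 + 0.7·0.3·5 + 0.3·0.7·2 + 0.3·0.3·7
= 3.08

E[P2] = 2.49 (similar calculation)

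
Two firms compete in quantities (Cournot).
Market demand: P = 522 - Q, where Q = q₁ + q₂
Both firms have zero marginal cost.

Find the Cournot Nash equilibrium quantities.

q₁* = q₂* = 174.0; P* = 174.0

Work:
Profit: π_i = P·q_i = (a - q_i - q_j)·q_i
FOC: ∂π_i/∂q_i = a - 2q_i - q_j = 0
Reaction function: q_i = (522 - q_j)/2
Symmetry: q* = 522/3 = 174.0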